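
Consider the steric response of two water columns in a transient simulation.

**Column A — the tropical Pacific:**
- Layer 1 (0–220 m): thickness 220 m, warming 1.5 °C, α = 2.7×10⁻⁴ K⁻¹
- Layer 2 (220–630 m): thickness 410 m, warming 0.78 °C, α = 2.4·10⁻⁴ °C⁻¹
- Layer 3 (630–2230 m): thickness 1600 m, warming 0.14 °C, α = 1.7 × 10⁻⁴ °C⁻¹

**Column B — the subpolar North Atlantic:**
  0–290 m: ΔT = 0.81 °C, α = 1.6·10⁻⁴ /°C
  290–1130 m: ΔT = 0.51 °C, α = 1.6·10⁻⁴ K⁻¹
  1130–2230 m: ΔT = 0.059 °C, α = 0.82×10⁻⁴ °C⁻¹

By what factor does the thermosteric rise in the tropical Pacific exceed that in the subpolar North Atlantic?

A Layer 1: 1.5 × 220 × 2.7×10⁻⁴ = 0.08910 m
A 220–630 m: 2.4×10⁻⁴ × 410 × 0.78 = 0.076752 m
A 1600 × 0.14 × 1.7×10⁻⁴ = 0.03808 m
A total: 0.203932 m
B 290 × 1.6×10⁻⁴ × 0.81 = 0.037584 m
B 0.51 × 840 × 1.6×10⁻⁴ = 0.068544 m
B 1130–2230 m: 0.82×10⁻⁴ × 0.059 × 1100 = 0.0053218 m
B total: 0.1114498 m
Ratio: 0.203932 / 0.1114498 ≈ 1.830

1.8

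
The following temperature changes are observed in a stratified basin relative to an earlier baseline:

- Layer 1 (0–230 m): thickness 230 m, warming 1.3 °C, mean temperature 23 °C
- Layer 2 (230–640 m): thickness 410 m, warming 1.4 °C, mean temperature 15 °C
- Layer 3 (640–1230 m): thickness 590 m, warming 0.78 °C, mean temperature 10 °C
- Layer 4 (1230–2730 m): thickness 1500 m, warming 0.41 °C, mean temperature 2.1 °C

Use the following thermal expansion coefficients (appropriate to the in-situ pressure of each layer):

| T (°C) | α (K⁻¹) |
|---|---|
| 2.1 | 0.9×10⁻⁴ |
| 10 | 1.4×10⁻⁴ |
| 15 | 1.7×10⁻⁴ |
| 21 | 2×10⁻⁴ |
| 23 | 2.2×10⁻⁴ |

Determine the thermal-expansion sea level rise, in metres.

Δh ≈ 0.28 m

Layer 1 at 23 °C → α = 2.2×10⁻⁴ K⁻¹
Layer 2 at 15 °C → α = 1.7×10⁻⁴ K⁻¹
Layer 3 at 10 °C → α = 1.4×10⁻⁴ K⁻¹
Layer 4 at 2.1 °C → α = 0.9×10⁻⁴ K⁻¹
Layer 1: 1.3 × 230 × 2.2×10⁻⁴ = 0.06578 m
Layer 2: 410 × 1.7×10⁻⁴ × 1.4 = 0.09758 m
Layer 3: 1.4×10⁻⁴ × 0.78 × 590 = 0.064428 m
Layer 4: 1500 × 0.41 × 0.9×10⁻⁴ = 0.05535 m
Δh = 0.06578 + 0.09758 + 0.064428 + 0.05535 = 0.283138 m ≈ 0.28 m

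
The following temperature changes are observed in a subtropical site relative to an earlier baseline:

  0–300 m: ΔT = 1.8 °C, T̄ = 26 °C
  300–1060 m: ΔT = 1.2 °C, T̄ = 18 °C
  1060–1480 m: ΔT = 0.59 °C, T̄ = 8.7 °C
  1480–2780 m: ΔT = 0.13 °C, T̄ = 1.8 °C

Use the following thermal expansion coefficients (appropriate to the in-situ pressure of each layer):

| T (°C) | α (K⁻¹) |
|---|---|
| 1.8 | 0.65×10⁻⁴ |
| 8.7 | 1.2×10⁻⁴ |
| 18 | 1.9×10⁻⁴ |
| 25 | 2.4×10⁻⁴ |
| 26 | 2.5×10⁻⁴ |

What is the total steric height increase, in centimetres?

about 34.9 cm

Layer 1 at 26 °C → α = 2.5×10⁻⁴ K⁻¹
Layer 2 at 18 °C → α = 1.9×10⁻⁴ K⁻¹
Layer 3 at 8.7 °C → α = 1.2×10⁻⁴ K⁻¹
Layer 4 at 1.8 °C → α = 0.65×10⁻⁴ K⁻¹
300 × 1.8 × 2.5×10⁻⁴ = 0.13500 m
Layer 2: 1.9×10⁻⁴ × 1.2 × 760 = 0.17328 m
Layer 3: 1.2×10⁻⁴ × 0.59 × 420 = 0.029736 m
Layer 4: 0.65×10⁻⁴ × 0.13 × 1300 = 0.010985 m
Δh = 0.13500 + 0.17328 + 0.029736 + 0.010985 = 0.349001 m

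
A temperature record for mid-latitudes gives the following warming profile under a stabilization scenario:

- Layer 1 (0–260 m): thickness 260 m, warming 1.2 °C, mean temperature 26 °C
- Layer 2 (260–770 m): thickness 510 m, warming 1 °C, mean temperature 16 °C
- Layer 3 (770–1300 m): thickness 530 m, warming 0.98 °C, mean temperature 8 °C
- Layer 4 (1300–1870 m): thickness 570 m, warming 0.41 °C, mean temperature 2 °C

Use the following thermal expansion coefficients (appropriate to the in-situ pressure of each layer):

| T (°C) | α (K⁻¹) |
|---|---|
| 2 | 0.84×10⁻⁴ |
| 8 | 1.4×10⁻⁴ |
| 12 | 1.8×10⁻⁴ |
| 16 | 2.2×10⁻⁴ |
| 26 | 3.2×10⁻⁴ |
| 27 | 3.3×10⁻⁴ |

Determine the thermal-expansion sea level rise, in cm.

30.4 cm

Layer 1 at 26 °C → α = 3.2×10⁻⁴ K⁻¹
Layer 2 at 16 °C → α = 2.2×10⁻⁴ K⁻¹
Layer 3 at 8 °C → α = 1.4×10⁻⁴ K⁻¹
Layer 4 at 2 °C → α = 0.84×10⁻⁴ K⁻¹
0–260 m: 260 × 3.2×10⁻⁴ × 1.2 = 0.09984 m
510 × 2.2×10⁻⁴ × 1 = 0.11220 m
Layer 3: 0.98 × 530 × 1.4×10⁻⁴ = 0.072716 m
1300–1870 m: 0.41 × 0.84×10⁻⁴ × 570 = 0.0196308 m
Δh = 0.09984 + 0.11220 + 0.072716 + 0.0196308 = 0.3043868 m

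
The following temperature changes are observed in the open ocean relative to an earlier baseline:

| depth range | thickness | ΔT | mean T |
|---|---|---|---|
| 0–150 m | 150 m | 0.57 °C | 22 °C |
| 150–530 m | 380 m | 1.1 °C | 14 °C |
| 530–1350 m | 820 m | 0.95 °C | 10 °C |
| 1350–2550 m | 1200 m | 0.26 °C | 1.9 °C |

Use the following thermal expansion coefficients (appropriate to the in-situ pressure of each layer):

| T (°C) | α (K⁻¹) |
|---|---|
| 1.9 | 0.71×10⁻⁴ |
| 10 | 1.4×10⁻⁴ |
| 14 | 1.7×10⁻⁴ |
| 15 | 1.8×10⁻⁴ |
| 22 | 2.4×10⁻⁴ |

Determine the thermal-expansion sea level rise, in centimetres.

Layer 1 at 22 °C → α = 2.4×10⁻⁴ K⁻¹
Layer 2 at 14 °C → α = 1.7×10⁻⁴ K⁻¹
Layer 3 at 10 °C → α = 1.4×10⁻⁴ K⁻¹
Layer 4 at 1.9 °C → α = 0.71×10⁻⁴ K⁻¹
0–150 m: 150 × 0.57 × 2.4×10⁻⁴ = 0.02052 m
380 × 1.1 × 1.7×10⁻⁴ = 0.07106 m
530–1350 m: 0.95 × 1.4×10⁻⁴ × 820 = 0.10906 m
0.26 × 1200 × 0.71×10⁻⁴ = 0.022152 m
Δh = 0.02052 + 0.07106 + 0.10906 + 0.022152 = 0.222792 m

Δh = 22.3 cm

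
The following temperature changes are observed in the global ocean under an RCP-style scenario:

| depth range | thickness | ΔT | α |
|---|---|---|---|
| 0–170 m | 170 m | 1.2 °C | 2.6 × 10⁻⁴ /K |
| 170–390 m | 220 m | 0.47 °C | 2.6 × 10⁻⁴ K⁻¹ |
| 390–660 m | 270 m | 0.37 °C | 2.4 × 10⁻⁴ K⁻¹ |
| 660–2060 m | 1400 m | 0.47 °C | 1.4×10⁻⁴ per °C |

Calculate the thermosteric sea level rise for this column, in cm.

Layer 1: 2.6×10⁻⁴ × 1.2 × 170 = 0.05304 m
Layer 2: 2.6×10⁻⁴ × 220 × 0.47 = 0.026884 m
Layer 3: 0.37 × 270 × 2.4×10⁻⁴ = 0.023976 m
Layer 4: 1400 × 1.4×10⁻⁴ × 0.47 = 0.09212 m
Δh = 0.05304 + 0.026884 + 0.023976 + 0.09212 = 0.19602 m

about 19.6 cm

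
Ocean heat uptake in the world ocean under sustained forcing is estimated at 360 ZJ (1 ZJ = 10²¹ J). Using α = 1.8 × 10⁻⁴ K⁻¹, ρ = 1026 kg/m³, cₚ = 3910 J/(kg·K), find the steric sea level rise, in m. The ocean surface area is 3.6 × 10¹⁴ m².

Δh ≈ 0.045 m

Per unit area: Q = 360×10²¹ / (3.6×10¹⁴) = 1×10⁹ J/m²
Δh = αQ/(ρcₚ) = 1.8×10⁻⁴ × 1×10⁹ / (1026 × 3910) ≈ 0.044869 m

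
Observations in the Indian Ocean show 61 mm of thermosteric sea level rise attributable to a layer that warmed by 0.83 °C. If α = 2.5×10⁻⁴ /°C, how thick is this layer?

H = Δh/(αΔT) = 0.061 / (2.5×10⁻⁴ × 0.83) ≈ 294.0 m

about 294 m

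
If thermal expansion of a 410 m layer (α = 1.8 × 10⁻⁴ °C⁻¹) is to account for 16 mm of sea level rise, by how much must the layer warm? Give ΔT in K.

ΔT = Δh/(αH) = 0.016 / (1.8×10⁻⁴ × 410) ≈ 0.2168 K

0.217 K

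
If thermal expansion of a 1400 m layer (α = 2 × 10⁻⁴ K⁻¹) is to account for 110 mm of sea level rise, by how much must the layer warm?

ΔT = Δh/(αH) = 0.11 / (2×10⁻⁴ × 1400) ≈ 0.3929 °C

ΔT ≈ 0.39 °C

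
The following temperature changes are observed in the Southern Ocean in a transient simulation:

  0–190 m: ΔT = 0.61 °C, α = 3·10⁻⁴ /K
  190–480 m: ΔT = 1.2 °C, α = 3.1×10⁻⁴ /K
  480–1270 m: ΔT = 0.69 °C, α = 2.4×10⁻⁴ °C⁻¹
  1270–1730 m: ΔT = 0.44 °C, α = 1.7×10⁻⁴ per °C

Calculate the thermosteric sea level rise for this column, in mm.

0–190 m: 0.61 × 3×10⁻⁴ × 190 = 0.03477 m
Layer 2: 290 × 3.1×10⁻⁴ × 1.2 = 0.10788 m
Layer 3: 790 × 0.69 × 2.4×10⁻⁴ = 0.130824 m
1270–1730 m: 1.7×10⁻⁴ × 0.44 × 460 = 0.034408 m
Δh = 0.03477 + 0.10788 + 0.130824 + 0.034408 = 0.307882 m

Δh ≈ 308 mm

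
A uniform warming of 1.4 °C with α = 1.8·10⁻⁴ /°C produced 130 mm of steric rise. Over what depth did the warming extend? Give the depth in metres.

516 m

H = Δh/(αΔT) = 0.13 / (1.8×10⁻⁴ × 1.4) ≈ 515.9 m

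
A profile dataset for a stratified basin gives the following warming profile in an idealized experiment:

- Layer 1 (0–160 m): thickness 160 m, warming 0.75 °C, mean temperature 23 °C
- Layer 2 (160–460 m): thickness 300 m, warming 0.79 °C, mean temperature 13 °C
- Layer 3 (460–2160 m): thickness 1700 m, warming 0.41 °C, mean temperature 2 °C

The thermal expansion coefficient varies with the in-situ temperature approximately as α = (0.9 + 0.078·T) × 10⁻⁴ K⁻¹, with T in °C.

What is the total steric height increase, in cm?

15.1 cm

Layer 1: α = (0.9 + 0.078×23)×10⁻⁴ = 2.694×10⁻⁴ K⁻¹
Layer 2: α = (0.9 + 0.078×13)×10⁻⁴ = 1.914×10⁻⁴ K⁻¹
Layer 3: α = (0.9 + 0.078×2)×10⁻⁴ = 1.056×10⁻⁴ K⁻¹
160 × 0.75 × 2.694×10⁻⁴ = 0.032328 m
Layer 2: 1.914×10⁻⁴ × 300 × 0.79 = 0.0453618 m
460–2160 m: 1700 × 1.056×10⁻⁴ × 0.41 = 0.0736032 m
Δh = 0.032328 + 0.0453618 + 0.0736032 = 0.151293 m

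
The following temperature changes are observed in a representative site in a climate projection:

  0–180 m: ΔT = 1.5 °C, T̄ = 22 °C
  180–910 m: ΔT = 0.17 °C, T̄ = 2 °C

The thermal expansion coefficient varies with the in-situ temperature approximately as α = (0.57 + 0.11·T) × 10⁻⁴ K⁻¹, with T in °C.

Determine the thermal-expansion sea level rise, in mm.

Layer 1: α = (0.57 + 0.11×22)×10⁻⁴ = 2.99×10⁻⁴ K⁻¹
Layer 2: α = (0.57 + 0.11×2)×10⁻⁴ = 0.79×10⁻⁴ K⁻¹
1.5 × 2.99×10⁻⁴ × 180 = 0.08073 m
180–910 m: 0.17 × 0.79×10⁻⁴ × 730 = 0.0098039 m
Δh = 0.08073 + 0.0098039 = 0.0905339 m

Δh ≈ 90.5 mm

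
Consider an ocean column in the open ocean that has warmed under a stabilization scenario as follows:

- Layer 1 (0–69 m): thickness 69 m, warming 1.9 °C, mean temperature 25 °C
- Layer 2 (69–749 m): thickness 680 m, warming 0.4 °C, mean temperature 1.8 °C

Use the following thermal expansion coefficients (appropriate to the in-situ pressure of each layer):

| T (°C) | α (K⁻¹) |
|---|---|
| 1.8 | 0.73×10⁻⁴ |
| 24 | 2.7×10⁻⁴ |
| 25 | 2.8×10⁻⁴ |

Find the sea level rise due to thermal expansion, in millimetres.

Layer 1 at 25 °C → α = 2.8×10⁻⁴ K⁻¹
Layer 2 at 1.8 °C → α = 0.73×10⁻⁴ K⁻¹
Layer 1: 2.8×10⁻⁴ × 1.9 × 69 = 0.036708 m
69–749 m: 680 × 0.73×10⁻⁴ × 0.4 = 0.019856 m
Δh = 0.036708 + 0.019856 = 0.056564 m

56.6 mm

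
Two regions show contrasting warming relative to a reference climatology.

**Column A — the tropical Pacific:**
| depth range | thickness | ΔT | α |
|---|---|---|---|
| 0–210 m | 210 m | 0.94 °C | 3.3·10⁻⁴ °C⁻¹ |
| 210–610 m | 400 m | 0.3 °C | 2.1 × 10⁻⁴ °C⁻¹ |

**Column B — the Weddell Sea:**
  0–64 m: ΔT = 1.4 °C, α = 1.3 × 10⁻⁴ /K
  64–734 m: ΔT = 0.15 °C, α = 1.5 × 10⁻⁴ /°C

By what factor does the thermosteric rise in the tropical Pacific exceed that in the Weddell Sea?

A 210 × 0.94 × 3.3×10⁻⁴ = 0.065142 m
A 210–610 m: 400 × 2.1×10⁻⁴ × 0.3 = 0.02520 m
A total: 0.090342 m
B 64 × 1.3×10⁻⁴ × 1.4 = 0.011648 m
B Layer 2: 1.5×10⁻⁴ × 670 × 0.15 = 0.015075 m
B total: 0.026723 m
Ratio: 0.090342 / 0.026723 ≈ 3.381

a factor of 3.38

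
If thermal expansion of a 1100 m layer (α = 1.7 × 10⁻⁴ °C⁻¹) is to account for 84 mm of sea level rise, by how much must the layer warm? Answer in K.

about 0.449 K

ΔT = Δh/(αH) = 0.084 / (1.7×10⁻⁴ × 1100) ≈ 0.4492 K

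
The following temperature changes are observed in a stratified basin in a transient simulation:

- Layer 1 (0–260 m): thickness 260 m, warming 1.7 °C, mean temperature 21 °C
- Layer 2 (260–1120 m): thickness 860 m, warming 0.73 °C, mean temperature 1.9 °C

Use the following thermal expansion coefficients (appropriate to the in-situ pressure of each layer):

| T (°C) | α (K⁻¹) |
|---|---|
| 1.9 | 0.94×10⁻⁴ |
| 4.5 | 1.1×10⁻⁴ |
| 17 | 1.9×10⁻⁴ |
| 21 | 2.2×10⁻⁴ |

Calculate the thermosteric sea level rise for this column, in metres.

about 0.16 m

Layer 1 at 21 °C → α = 2.2×10⁻⁴ K⁻¹
Layer 2 at 1.9 °C → α = 0.94×10⁻⁴ K⁻¹
260 × 1.7 × 2.2×10⁻⁴ = 0.09724 m
260–1120 m: 0.94×10⁻⁴ × 860 × 0.73 = 0.0590132 m
Δh = 0.09724 + 0.0590132 = 0.1562532 m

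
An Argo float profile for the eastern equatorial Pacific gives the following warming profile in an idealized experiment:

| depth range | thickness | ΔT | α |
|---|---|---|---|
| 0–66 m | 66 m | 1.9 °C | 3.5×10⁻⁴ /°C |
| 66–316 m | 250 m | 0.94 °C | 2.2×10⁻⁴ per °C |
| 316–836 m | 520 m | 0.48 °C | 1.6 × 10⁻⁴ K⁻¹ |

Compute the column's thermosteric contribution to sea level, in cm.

0–66 m: 3.5×10⁻⁴ × 1.9 × 66 = 0.04389 m
2.2×10⁻⁴ × 0.94 × 250 = 0.05170 m
316–836 m: 1.6×10⁻⁴ × 520 × 0.48 = 0.039936 m
Δh = 0.04389 + 0.05170 + 0.039936 = 0.135526 m ≈ 13.6 cm

about 13.6 cm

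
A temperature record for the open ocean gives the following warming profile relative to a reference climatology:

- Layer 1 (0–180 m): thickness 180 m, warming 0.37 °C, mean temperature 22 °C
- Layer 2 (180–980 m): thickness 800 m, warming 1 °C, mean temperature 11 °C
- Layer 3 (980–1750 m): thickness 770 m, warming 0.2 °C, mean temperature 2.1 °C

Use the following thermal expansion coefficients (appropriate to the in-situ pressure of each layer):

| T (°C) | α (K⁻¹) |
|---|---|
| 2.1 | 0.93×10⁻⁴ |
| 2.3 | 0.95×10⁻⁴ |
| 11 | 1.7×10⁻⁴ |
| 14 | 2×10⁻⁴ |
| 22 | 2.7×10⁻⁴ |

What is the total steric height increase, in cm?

Layer 1 at 22 °C → α = 2.7×10⁻⁴ K⁻¹
Layer 2 at 11 °C → α = 1.7×10⁻⁴ K⁻¹
Layer 3 at 2.1 °C → α = 0.93×10⁻⁴ K⁻¹
Layer 1: 0.37 × 180 × 2.7×10⁻⁴ = 0.017982 m
Layer 2: 800 × 1.7×10⁻⁴ × 1 = 0.13600 m
Layer 3: 0.93×10⁻⁴ × 0.2 × 770 = 0.014322 m
Δh = 0.017982 + 0.13600 + 0.014322 = 0.168304 m ≈ 16.8 cm

16.8 cm of thermosteric rise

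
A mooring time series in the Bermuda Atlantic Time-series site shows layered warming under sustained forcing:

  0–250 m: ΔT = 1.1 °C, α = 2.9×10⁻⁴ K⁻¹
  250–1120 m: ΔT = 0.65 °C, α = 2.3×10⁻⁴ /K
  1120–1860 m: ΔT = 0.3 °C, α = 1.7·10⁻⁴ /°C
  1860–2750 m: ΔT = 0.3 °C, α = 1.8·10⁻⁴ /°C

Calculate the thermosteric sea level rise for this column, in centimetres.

about 29.6 cm

Layer 1: 250 × 2.9×10⁻⁴ × 1.1 = 0.07975 m
250–1120 m: 0.65 × 870 × 2.3×10⁻⁴ = 0.130065 m
1120–1860 m: 740 × 0.3 × 1.7×10⁻⁴ = 0.03774 m
890 × 1.8×10⁻⁴ × 0.3 = 0.04806 m
Δh = 0.07975 + 0.130065 + 0.03774 + 0.04806 = 0.295615 m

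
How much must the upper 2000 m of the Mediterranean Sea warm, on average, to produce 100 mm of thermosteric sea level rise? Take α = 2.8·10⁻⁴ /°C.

about 0.179 °C

ΔT = Δh/(αH) = 0.1 / (2.8×10⁻⁴ × 2000) ≈ 0.1786 °C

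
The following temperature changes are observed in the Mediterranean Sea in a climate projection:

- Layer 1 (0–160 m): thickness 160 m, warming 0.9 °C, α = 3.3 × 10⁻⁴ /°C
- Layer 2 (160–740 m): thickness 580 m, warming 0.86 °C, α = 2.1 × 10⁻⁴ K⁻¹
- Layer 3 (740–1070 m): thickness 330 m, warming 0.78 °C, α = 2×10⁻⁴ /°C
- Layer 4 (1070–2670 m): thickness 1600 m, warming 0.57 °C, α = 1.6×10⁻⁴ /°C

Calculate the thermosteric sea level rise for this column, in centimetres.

160 × 3.3×10⁻⁴ × 0.9 = 0.04752 m
0.86 × 580 × 2.1×10⁻⁴ = 0.104748 m
740–1070 m: 0.78 × 2×10⁻⁴ × 330 = 0.05148 m
0.57 × 1600 × 1.6×10⁻⁴ = 0.14592 m
Δh = 0.04752 + 0.104748 + 0.05148 + 0.14592 = 0.349668 m ≈ 35 cm

Δh ≈ 35 cm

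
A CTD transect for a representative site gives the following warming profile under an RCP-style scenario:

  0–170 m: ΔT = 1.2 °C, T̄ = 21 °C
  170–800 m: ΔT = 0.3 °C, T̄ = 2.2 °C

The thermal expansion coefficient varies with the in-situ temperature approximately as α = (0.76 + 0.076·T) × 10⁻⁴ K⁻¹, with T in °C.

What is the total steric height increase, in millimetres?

Layer 1: α = (0.76 + 0.076×21)×10⁻⁴ = 2.356×10⁻⁴ K⁻¹
Layer 2: α = (0.76 + 0.076×2.2)×10⁻⁴ = 0.9272×10⁻⁴ K⁻¹
0–170 m: 2.356×10⁻⁴ × 1.2 × 170 = 0.0480624 m
0.3 × 0.9272×10⁻⁴ × 630 = 0.01752408 m
Δh = 0.0480624 + 0.01752408 = 0.06558648 m

about 65.6 mm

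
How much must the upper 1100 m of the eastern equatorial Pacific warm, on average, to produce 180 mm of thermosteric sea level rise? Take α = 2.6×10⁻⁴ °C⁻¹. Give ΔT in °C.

ΔT = Δh/(αH) = 0.18 / (2.6×10⁻⁴ × 1100) ≈ 0.6294 °C

about 0.63 °C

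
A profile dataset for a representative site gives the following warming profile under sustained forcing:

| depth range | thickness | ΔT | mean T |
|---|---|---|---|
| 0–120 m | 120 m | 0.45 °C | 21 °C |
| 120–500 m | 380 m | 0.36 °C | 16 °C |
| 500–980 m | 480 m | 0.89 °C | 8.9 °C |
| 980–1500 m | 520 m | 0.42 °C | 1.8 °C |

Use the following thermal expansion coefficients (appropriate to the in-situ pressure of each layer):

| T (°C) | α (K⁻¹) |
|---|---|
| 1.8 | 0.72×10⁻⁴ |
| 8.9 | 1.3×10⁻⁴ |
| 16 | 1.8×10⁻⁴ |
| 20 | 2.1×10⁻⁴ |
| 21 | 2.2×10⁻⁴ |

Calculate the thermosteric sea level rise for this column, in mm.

Layer 1 at 21 °C → α = 2.2×10⁻⁴ K⁻¹
Layer 2 at 16 °C → α = 1.8×10⁻⁴ K⁻¹
Layer 3 at 8.9 °C → α = 1.3×10⁻⁴ K⁻¹
Layer 4 at 1.8 °C → α = 0.72×10⁻⁴ K⁻¹
0–120 m: 120 × 2.2×10⁻⁴ × 0.45 = 0.01188 m
Layer 2: 0.36 × 1.8×10⁻⁴ × 380 = 0.024624 m
500–980 m: 480 × 1.3×10⁻⁴ × 0.89 = 0.055536 m
980–1500 m: 0.42 × 520 × 0.72×10⁻⁴ = 0.0157248 m
Δh = 0.01188 + 0.024624 + 0.055536 + 0.0157248 = 0.1077648 m ≈ 108 mm

108 mm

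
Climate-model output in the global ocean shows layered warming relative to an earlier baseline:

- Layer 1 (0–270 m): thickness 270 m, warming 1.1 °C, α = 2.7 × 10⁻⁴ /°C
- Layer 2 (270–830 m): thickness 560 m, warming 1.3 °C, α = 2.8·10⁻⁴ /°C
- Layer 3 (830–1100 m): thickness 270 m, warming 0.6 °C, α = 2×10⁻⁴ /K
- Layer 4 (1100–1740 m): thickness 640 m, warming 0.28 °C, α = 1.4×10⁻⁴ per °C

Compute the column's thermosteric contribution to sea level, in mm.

Layer 1: 270 × 1.1 × 2.7×10⁻⁴ = 0.08019 m
Layer 2: 1.3 × 560 × 2.8×10⁻⁴ = 0.20384 m
830–1100 m: 0.6 × 270 × 2×10⁻⁴ = 0.03240 m
640 × 1.4×10⁻⁴ × 0.28 = 0.025088 m
Δh = 0.08019 + 0.20384 + 0.03240 + 0.025088 = 0.341518 m

about 342 mm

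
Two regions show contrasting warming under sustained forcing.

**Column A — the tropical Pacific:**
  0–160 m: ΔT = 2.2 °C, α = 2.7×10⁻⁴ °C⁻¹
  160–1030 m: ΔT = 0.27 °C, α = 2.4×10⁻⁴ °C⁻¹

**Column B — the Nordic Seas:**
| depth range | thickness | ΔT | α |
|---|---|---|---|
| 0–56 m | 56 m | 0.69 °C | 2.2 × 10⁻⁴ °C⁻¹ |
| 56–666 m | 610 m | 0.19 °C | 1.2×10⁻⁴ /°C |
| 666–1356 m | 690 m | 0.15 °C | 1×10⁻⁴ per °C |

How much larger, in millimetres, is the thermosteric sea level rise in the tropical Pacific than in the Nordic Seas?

A 0–160 m: 160 × 2.7×10⁻⁴ × 2.2 = 0.09504 m
A Layer 2: 870 × 2.4×10⁻⁴ × 0.27 = 0.056376 m
A total: 0.151416 m
B 56 × 0.69 × 2.2×10⁻⁴ = 0.0085008 m
B Layer 2: 0.19 × 610 × 1.2×10⁻⁴ = 0.013908 m
B 666–1356 m: 0.15 × 690 × 1×10⁻⁴ = 0.01035 m
B total: 0.0327588 m
Difference: 0.151416 − 0.0327588 = 0.1186572 m

120 mm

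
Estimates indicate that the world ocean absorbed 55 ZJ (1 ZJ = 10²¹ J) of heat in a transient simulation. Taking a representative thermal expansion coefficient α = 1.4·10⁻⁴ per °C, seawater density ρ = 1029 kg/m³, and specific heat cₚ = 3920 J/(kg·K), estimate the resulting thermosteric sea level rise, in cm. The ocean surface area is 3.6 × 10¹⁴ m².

Per unit area: Q = 55×10²¹ / (3.6×10¹⁴) ≈ 1.528×10⁸ J/m²
Δh = αQ/(ρcₚ) = 1.4×10⁻⁴ × 1.528×10⁸ / (1029 × 3920) ≈ 0.0053033 m

0.530 cm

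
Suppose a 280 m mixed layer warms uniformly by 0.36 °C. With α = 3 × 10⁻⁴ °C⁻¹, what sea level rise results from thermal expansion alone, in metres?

Δh = αΔT·H = 3×10⁻⁴ × 0.36 × 280 = 0.03024 m

0.0302 m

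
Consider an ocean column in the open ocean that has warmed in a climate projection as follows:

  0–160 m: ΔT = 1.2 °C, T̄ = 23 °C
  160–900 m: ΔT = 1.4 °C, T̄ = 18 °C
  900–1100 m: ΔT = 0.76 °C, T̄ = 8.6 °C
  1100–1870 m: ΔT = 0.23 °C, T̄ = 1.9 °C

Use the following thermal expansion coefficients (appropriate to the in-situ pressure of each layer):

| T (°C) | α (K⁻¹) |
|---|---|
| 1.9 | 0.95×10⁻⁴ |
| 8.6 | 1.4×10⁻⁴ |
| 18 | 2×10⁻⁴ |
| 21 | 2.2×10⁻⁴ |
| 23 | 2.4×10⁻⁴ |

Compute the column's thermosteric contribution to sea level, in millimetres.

Layer 1 at 23 °C → α = 2.4×10⁻⁴ K⁻¹
Layer 2 at 18 °C → α = 2×10⁻⁴ K⁻¹
Layer 3 at 8.6 °C → α = 1.4×10⁻⁴ K⁻¹
Layer 4 at 1.9 °C → α = 0.95×10⁻⁴ K⁻¹
Layer 1: 2.4×10⁻⁴ × 160 × 1.2 = 0.04608 m
160–900 m: 2×10⁻⁴ × 1.4 × 740 = 0.20720 m
Layer 3: 200 × 1.4×10⁻⁴ × 0.76 = 0.02128 m
Layer 4: 0.95×10⁻⁴ × 0.23 × 770 = 0.0168245 m
Δh = 0.04608 + 0.20720 + 0.02128 + 0.0168245 = 0.2913845 m

291 mm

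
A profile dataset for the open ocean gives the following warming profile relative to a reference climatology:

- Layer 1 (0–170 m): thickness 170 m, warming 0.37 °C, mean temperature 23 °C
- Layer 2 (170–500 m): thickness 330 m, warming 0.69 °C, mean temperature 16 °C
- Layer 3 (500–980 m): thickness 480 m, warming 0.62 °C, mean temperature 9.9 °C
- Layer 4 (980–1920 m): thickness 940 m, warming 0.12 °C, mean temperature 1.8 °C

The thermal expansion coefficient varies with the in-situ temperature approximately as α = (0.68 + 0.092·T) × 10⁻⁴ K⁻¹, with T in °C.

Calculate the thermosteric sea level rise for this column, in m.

Layer 1: α = (0.68 + 0.092×23)×10⁻⁴ = 2.796×10⁻⁴ K⁻¹
Layer 2: α = (0.68 + 0.092×16)×10⁻⁴ = 2.152×10⁻⁴ K⁻¹
Layer 3: α = (0.68 + 0.092×9.9)×10⁻⁴ = 1.5908×10⁻⁴ K⁻¹
Layer 4: α = (0.68 + 0.092×1.8)×10⁻⁴ = 0.8456×10⁻⁴ K⁻¹
0–170 m: 2.796×10⁻⁴ × 170 × 0.37 = 0.01758684 m
170–500 m: 330 × 2.152×10⁻⁴ × 0.69 = 0.04900104 m
480 × 0.62 × 1.5908×10⁻⁴ = 0.047342208 m
0.8456×10⁻⁴ × 940 × 0.12 = 0.009538368 m
Δh = 0.01758684 + 0.04900104 + 0.047342208 + 0.009538368 = 0.123468456 m

0.123 m of thermosteric rise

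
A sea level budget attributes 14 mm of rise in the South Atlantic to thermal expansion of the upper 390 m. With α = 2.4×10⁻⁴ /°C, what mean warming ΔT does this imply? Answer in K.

about 0.150 K

ΔT = Δh/(αH) = 0.014 / (2.4×10⁻⁴ × 390) ≈ 0.1496 K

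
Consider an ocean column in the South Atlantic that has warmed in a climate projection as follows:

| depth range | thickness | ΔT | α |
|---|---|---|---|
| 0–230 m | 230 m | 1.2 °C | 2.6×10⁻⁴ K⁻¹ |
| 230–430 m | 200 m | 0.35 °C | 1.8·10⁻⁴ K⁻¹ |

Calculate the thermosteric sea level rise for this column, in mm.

Layer 1: 1.2 × 230 × 2.6×10⁻⁴ = 0.07176 m
Layer 2: 0.35 × 1.8×10⁻⁴ × 200 = 0.01260 m
Δh = 0.07176 + 0.01260 = 0.08436 m

84 mm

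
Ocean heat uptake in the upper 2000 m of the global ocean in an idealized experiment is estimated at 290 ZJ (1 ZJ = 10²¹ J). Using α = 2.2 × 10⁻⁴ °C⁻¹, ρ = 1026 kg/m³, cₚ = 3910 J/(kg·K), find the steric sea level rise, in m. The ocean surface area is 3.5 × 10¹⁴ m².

Per unit area: Q = 290×10²¹ / (3.5×10¹⁴) ≈ 8.286×10⁸ J/m²
Δh = αQ/(ρcₚ) = 2.2×10⁻⁴ × 8.286×10⁸ / (1026 × 3910) ≈ 0.045441 m

0.045 m of thermosteric rise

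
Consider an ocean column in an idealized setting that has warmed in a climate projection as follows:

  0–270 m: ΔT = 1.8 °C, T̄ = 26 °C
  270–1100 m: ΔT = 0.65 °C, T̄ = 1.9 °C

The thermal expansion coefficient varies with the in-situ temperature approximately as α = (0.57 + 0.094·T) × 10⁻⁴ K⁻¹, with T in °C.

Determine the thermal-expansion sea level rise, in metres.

Layer 1: α = (0.57 + 0.094×26)×10⁻⁴ = 3.014×10⁻⁴ K⁻¹
Layer 2: α = (0.57 + 0.094×1.9)×10⁻⁴ = 0.7486×10⁻⁴ K⁻¹
Layer 1: 1.8 × 270 × 3.014×10⁻⁴ = 0.1464804 m
Layer 2: 0.7486×10⁻⁴ × 830 × 0.65 = 0.04038697 m
Δh = 0.1464804 + 0.04038697 = 0.18686737 m

Δh ≈ 0.187 m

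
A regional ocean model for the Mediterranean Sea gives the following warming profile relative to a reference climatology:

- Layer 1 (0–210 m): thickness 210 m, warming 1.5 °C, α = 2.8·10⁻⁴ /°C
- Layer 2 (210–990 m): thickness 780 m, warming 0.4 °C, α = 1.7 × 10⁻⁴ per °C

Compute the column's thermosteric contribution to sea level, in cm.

14.1 cm of thermosteric rise

Layer 1: 210 × 2.8×10⁻⁴ × 1.5 = 0.08820 m
Layer 2: 1.7×10⁻⁴ × 0.4 × 780 = 0.05304 m
Δh = 0.08820 + 0.05304 = 0.14124 m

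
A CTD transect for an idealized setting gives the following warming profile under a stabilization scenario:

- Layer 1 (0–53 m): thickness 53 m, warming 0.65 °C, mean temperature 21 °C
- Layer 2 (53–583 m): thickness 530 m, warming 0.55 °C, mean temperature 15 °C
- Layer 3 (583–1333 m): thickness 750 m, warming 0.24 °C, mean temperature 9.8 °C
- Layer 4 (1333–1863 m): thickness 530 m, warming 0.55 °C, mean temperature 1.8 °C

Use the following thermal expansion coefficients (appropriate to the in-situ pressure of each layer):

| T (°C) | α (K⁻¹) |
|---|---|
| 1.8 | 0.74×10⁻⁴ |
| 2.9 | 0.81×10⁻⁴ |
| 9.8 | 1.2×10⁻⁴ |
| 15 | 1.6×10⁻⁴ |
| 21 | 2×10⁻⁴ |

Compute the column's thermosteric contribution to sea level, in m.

Layer 1 at 21 °C → α = 2×10⁻⁴ K⁻¹
Layer 2 at 15 °C → α = 1.6×10⁻⁴ K⁻¹
Layer 3 at 9.8 °C → α = 1.2×10⁻⁴ K⁻¹
Layer 4 at 1.8 °C → α = 0.74×10⁻⁴ K⁻¹
Layer 1: 0.65 × 2×10⁻⁴ × 53 = 0.00689 m
Layer 2: 530 × 1.6×10⁻⁴ × 0.55 = 0.04664 m
583–1333 m: 0.24 × 1.2×10⁻⁴ × 750 = 0.02160 m
Layer 4: 0.74×10⁻⁴ × 0.55 × 530 = 0.021571 m
Δh = 0.00689 + 0.04664 + 0.02160 + 0.021571 = 0.096701 m

about 0.0967 m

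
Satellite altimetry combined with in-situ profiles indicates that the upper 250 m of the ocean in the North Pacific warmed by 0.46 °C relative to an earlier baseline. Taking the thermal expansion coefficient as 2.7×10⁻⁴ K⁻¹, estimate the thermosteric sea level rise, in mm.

Δh = 31.1 mm

Δh = αΔT·H = 2.7×10⁻⁴ × 0.46 × 250 = 0.03105 m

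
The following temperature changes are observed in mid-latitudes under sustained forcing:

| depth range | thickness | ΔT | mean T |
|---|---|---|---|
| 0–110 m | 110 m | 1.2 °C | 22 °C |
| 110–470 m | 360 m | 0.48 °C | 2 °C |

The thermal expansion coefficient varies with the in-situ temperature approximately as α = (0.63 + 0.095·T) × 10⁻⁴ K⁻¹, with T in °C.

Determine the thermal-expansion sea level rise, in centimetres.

5.01 cm of thermosteric rise

Layer 1: α = (0.63 + 0.095×22)×10⁻⁴ = 2.72×10⁻⁴ K⁻¹
Layer 2: α = (0.63 + 0.095×2)×10⁻⁴ = 0.82×10⁻⁴ K⁻¹
110 × 2.72×10⁻⁴ × 1.2 = 0.035904 m
360 × 0.82×10⁻⁴ × 0.48 = 0.0141696 m
Δh = 0.035904 + 0.0141696 = 0.0500736 m ≈ 5.01 cm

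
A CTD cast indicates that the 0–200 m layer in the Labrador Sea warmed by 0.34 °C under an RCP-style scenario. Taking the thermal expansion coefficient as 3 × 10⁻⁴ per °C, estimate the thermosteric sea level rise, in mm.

20.4 mm of thermosteric rise

Δh = αΔT·H = 3×10⁻⁴ × 0.34 × 200 = 0.02040 m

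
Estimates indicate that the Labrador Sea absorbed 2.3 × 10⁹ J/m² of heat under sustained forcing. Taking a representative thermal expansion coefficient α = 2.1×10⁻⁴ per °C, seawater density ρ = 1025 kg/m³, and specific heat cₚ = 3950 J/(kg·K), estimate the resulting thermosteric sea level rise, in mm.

Δh = αQ/(ρcₚ) = 2.1×10⁻⁴ × 2.3×10⁹ / (1025 × 3950) ≈ 0.11930 m

119 mm of thermosteric rise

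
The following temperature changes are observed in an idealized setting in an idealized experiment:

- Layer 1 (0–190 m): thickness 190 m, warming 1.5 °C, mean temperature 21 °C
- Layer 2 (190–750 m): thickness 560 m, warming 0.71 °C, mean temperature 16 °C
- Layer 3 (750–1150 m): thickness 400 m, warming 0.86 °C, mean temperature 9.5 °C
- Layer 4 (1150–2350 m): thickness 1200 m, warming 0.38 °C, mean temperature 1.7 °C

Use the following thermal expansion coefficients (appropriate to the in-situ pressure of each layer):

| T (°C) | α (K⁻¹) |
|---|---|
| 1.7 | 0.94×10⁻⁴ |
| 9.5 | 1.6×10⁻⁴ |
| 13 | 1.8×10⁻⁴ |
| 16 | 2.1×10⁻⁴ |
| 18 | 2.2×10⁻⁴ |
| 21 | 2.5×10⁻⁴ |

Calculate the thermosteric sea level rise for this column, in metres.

Layer 1 at 21 °C → α = 2.5×10⁻⁴ K⁻¹
Layer 2 at 16 °C → α = 2.1×10⁻⁴ K⁻¹
Layer 3 at 9.5 °C → α = 1.6×10⁻⁴ K⁻¹
Layer 4 at 1.7 °C → α = 0.94×10⁻⁴ K⁻¹
Layer 1: 1.5 × 190 × 2.5×10⁻⁴ = 0.07125 m
Layer 2: 560 × 0.71 × 2.1×10⁻⁴ = 0.083496 m
1.6×10⁻⁴ × 400 × 0.86 = 0.05504 m
1200 × 0.94×10⁻⁴ × 0.38 = 0.042864 m
Δh = 0.07125 + 0.083496 + 0.05504 + 0.042864 = 0.25265 m

0.253 m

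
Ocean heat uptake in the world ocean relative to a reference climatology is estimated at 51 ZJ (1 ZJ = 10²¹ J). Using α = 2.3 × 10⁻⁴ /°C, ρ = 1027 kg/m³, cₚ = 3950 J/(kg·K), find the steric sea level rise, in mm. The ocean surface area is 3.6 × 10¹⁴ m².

Δh = 8.0 mm

Per unit area: Q = 51×10²¹ / (3.6×10¹⁴) ≈ 1.417×10⁸ J/m²
Δh = αQ/(ρcₚ) = 2.3×10⁻⁴ × 1.417×10⁸ / (1027 × 3950) ≈ 0.008034 m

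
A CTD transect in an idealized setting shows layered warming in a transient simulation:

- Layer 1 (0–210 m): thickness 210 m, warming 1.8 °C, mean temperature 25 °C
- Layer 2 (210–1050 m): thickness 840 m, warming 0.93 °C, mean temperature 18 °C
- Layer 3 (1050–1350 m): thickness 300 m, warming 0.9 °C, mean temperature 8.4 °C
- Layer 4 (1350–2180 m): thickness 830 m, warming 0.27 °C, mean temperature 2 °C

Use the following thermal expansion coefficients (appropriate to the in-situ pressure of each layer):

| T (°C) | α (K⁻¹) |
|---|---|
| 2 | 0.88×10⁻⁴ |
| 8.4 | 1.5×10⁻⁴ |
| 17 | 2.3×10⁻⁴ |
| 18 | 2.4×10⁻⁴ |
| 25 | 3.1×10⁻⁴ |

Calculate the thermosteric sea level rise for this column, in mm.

about 365 mm

Layer 1 at 25 °C → α = 3.1×10⁻⁴ K⁻¹
Layer 2 at 18 °C → α = 2.4×10⁻⁴ K⁻¹
Layer 3 at 8.4 °C → α = 1.5×10⁻⁴ K⁻¹
Layer 4 at 2 °C → α = 0.88×10⁻⁴ K⁻¹
0–210 m: 1.8 × 3.1×10⁻⁴ × 210 = 0.11718 m
Layer 2: 840 × 2.4×10⁻⁴ × 0.93 = 0.187488 m
Layer 3: 0.9 × 1.5×10⁻⁴ × 300 = 0.04050 m
830 × 0.27 × 0.88×10⁻⁴ = 0.0197208 m
Δh = 0.11718 + 0.187488 + 0.04050 + 0.0197208 = 0.3648888 m ≈ 365 mm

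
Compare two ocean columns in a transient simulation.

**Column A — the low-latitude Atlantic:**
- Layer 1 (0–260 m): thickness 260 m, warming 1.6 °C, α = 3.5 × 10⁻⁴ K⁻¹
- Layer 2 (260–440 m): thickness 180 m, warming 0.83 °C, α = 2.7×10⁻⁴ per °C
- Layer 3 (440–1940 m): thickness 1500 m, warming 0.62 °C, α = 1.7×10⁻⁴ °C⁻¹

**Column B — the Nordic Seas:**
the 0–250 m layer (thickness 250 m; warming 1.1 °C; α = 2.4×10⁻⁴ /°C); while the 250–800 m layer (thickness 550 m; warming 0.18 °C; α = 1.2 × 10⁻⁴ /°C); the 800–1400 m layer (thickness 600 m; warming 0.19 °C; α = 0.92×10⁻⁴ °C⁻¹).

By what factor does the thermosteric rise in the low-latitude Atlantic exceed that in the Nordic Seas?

A Layer 1: 1.6 × 3.5×10⁻⁴ × 260 = 0.14560 m
A Layer 2: 0.83 × 180 × 2.7×10⁻⁴ = 0.040338 m
A 440–1940 m: 1500 × 1.7×10⁻⁴ × 0.62 = 0.15810 m
A total: 0.344038 m
B 0–250 m: 250 × 1.1 × 2.4×10⁻⁴ = 0.06600 m
B 250–800 m: 0.18 × 550 × 1.2×10⁻⁴ = 0.01188 m
B 0.92×10⁻⁴ × 600 × 0.19 = 0.010488 m
B total: 0.088368 m
Ratio: 0.344038 / 0.088368 ≈ 3.893

3.9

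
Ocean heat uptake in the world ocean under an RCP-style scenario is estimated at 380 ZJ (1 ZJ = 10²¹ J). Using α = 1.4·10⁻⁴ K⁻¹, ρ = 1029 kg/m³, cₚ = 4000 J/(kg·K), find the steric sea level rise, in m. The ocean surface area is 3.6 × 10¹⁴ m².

Per unit area: Q = 380×10²¹ / (3.6×10¹⁴) ≈ 1.056×10⁹ J/m²
Δh = αQ/(ρcₚ) = 1.4×10⁻⁴ × 1.056×10⁹ / (1029 × 4000) ≈ 0.035918 m

0.0359 m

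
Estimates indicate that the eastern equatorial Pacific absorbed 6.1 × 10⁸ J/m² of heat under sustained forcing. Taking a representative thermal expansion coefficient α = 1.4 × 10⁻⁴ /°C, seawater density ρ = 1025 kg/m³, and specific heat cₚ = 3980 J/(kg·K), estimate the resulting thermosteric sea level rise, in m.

Δh = αQ/(ρcₚ) = 1.4×10⁻⁴ × 6.1×10⁸ / (1025 × 3980) ≈ 0.020934 m

Δh = 0.021 m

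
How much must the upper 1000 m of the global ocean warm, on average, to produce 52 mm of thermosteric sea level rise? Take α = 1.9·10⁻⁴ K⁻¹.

0.274 K

ΔT = Δh/(αH) = 0.052 / (1.9×10⁻⁴ × 1000) ≈ 0.2737 K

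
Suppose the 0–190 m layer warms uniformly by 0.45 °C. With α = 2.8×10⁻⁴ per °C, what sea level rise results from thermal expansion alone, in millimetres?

Δh = αΔT·H = 2.8×10⁻⁴ × 0.45 × 190 = 0.02394 m

about 23.9 mm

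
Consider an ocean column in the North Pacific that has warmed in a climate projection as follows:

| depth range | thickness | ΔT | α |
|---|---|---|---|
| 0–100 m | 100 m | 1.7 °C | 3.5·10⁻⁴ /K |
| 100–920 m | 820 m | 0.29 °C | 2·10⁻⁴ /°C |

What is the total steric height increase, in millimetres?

0–100 m: 3.5×10⁻⁴ × 1.7 × 100 = 0.05950 m
Layer 2: 0.29 × 2×10⁻⁴ × 820 = 0.04756 m
Δh = 0.05950 + 0.04756 = 0.10706 m ≈ 107 mm

107 mm of thermosteric rise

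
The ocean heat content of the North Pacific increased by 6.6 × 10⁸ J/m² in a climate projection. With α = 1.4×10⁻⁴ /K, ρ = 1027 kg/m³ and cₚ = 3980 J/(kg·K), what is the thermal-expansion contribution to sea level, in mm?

Δh = αQ/(ρcₚ) = 1.4×10⁻⁴ × 6.6×10⁸ / (1027 × 3980) ≈ 0.022606 m

about 23 mm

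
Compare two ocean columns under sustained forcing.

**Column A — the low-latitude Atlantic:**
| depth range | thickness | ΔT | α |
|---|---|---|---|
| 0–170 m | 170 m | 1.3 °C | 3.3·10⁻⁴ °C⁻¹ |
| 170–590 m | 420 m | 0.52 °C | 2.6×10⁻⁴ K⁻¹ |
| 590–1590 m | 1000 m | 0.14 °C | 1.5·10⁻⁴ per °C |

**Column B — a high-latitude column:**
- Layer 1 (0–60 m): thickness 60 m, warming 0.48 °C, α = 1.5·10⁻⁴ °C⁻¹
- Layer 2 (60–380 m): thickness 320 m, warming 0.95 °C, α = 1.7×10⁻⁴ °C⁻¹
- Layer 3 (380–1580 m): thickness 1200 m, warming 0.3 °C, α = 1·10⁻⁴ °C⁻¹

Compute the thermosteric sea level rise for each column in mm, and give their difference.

A: 151 mm; B: 92.0 mm; difference 58.7 mm

A Layer 1: 1.3 × 170 × 3.3×10⁻⁴ = 0.07293 m
A 170–590 m: 0.52 × 420 × 2.6×10⁻⁴ = 0.056784 m
A 1.5×10⁻⁴ × 1000 × 0.14 = 0.02100 m
A total: 0.150714 m
B 60 × 1.5×10⁻⁴ × 0.48 = 0.00432 m
B 0.95 × 320 × 1.7×10⁻⁴ = 0.05168 m
B Layer 3: 0.3 × 1200 × 1×10⁻⁴ = 0.03600 m
B total: 0.09200 m
Difference: 0.150714 − 0.09200 = 0.058714 m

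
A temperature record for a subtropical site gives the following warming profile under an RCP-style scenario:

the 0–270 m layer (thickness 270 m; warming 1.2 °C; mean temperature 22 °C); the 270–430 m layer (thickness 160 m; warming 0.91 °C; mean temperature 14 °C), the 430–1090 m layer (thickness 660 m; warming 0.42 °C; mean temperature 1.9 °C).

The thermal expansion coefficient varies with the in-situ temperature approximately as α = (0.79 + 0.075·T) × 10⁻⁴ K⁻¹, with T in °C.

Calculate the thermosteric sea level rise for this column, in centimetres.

Δh = 13 cm

Layer 1: α = (0.79 + 0.075×22)×10⁻⁴ = 2.44×10⁻⁴ K⁻¹
Layer 2: α = (0.79 + 0.075×14)×10⁻⁴ = 1.84×10⁻⁴ K⁻¹
Layer 3: α = (0.79 + 0.075×1.9)×10⁻⁴ = 0.9325×10⁻⁴ K⁻¹
1.2 × 270 × 2.44×10⁻⁴ = 0.079056 m
Layer 2: 1.84×10⁻⁴ × 160 × 0.91 = 0.0267904 m
Layer 3: 0.9325×10⁻⁴ × 0.42 × 660 = 0.0258489 m
Δh = 0.079056 + 0.0267904 + 0.0258489 = 0.1316953 m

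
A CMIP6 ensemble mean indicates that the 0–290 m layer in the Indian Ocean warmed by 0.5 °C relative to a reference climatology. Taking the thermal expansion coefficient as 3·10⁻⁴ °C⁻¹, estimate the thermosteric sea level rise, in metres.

Δh ≈ 0.0435 m

Δh = αΔT·H = 3×10⁻⁴ × 0.5 × 290 = 0.04350 m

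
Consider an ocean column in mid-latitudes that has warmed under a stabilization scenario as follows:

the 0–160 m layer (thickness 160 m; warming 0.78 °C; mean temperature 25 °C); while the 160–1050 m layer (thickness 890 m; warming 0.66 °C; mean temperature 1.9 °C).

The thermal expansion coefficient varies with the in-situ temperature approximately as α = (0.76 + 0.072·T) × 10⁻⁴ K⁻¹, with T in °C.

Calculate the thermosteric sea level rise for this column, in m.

Δh = 0.0846 m

Layer 1: α = (0.76 + 0.072×25)×10⁻⁴ = 2.56×10⁻⁴ K⁻¹
Layer 2: α = (0.76 + 0.072×1.9)×10⁻⁴ = 0.8968×10⁻⁴ K⁻¹
Layer 1: 2.56×10⁻⁴ × 0.78 × 160 = 0.0319488 m
0.66 × 0.8968×10⁻⁴ × 890 = 0.052678032 m
Δh = 0.0319488 + 0.052678032 = 0.084626832 m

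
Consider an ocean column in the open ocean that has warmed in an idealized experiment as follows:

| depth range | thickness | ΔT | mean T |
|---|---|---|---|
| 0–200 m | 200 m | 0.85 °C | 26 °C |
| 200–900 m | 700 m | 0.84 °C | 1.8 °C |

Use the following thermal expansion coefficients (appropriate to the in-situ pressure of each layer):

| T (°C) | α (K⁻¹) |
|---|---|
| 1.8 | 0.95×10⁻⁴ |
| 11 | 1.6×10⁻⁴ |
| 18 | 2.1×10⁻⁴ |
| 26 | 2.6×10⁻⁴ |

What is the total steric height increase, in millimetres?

about 100 mm

Layer 1 at 26 °C → α = 2.6×10⁻⁴ K⁻¹
Layer 2 at 1.8 °C → α = 0.95×10⁻⁴ K⁻¹
0.85 × 200 × 2.6×10⁻⁴ = 0.04420 m
Layer 2: 700 × 0.95×10⁻⁴ × 0.84 = 0.05586 m
Δh = 0.04420 + 0.05586 = 0.10006 m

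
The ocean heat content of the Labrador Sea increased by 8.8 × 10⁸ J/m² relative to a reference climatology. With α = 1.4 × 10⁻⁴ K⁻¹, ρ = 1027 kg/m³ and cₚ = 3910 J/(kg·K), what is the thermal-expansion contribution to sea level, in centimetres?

Δh = αQ/(ρcₚ) = 1.4×10⁻⁴ × 8.8×10⁸ / (1027 × 3910) ≈ 0.030681 m

about 3.1 cm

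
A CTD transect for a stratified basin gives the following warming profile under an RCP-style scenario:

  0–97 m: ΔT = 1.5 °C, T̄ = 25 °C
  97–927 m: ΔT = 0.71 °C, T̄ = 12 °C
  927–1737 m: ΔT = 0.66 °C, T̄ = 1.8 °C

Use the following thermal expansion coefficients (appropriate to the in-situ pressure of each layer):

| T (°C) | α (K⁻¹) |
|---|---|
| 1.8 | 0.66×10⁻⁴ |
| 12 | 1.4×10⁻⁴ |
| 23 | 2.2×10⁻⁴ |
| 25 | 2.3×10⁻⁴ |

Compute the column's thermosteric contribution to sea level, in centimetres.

Layer 1 at 25 °C → α = 2.3×10⁻⁴ K⁻¹
Layer 2 at 12 °C → α = 1.4×10⁻⁴ K⁻¹
Layer 3 at 1.8 °C → α = 0.66×10⁻⁴ K⁻¹
0–97 m: 2.3×10⁻⁴ × 1.5 × 97 = 0.033465 m
830 × 0.71 × 1.4×10⁻⁴ = 0.082502 m
927–1737 m: 0.66×10⁻⁴ × 0.66 × 810 = 0.0352836 m
Δh = 0.033465 + 0.082502 + 0.0352836 = 0.1512506 m

about 15 cm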